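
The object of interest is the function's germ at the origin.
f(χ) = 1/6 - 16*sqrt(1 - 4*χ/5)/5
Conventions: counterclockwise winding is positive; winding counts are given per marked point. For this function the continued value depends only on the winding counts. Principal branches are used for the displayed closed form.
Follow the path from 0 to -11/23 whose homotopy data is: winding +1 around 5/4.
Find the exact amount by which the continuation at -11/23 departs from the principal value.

The rational part is single-valued and drops out of the difference; each branch term changes only by its own monodromy.
(-16/5)*sqrt(1 - χ/(5/4)): winding +1 is odd, the square root flips sign, contributing -2*(-16/5)*sqrt(1 - (-11/23)/(5/4)) = -2*(-16/5)*sqrt(159/115) = (32/575)*sqrt(18285).
Summing the contributions at χ = -11/23 gives (32/575)*sqrt(18285).

Continued minus principal equals (32/575)*sqrt(18285).


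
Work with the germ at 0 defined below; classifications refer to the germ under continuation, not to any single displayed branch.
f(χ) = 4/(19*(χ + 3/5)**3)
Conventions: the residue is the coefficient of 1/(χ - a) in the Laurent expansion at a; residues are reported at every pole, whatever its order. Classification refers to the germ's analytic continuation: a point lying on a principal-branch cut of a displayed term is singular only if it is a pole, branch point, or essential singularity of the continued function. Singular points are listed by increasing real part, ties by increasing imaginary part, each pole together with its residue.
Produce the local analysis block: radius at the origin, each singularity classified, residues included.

Radius of convergence at 0: 3/5.
At -3/5: a pole of order 3; residue 0.

Denominator factor (χ + 3/5)^3: pole of order 3 at -3/5, modulus 3/5.
The radius of convergence is the smallest modulus among the singular points: 3/5.
At the order-3 pole -3/5 set g(χ) = (χ - (-3/5))^3*f(χ) = 4/19.
Order-3 pole: residue = g''(a)/2; g''(-3/5) = 0, so the residue is 0.


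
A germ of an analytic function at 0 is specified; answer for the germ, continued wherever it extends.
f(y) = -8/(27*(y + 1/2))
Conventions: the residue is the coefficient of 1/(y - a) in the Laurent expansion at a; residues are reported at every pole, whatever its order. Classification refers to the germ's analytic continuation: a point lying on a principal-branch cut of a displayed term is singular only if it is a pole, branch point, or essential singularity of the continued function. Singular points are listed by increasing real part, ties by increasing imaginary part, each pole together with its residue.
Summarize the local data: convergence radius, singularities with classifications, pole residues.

Denominator factor (y + 1/2): pole of order 1 at -1/2, modulus 1/2.
The radius of convergence is the smallest modulus among the singular points: 1/2.
At the order-1 pole -1/2 set g(y) = (y - (-1/2))*f(y) = -8/27.
Simple pole: residue = g(a) at a = -1/2, which is -8/27.

Radius of convergence at 0: 1/2.
At -1/2: a pole of order 1; residue -8/27.


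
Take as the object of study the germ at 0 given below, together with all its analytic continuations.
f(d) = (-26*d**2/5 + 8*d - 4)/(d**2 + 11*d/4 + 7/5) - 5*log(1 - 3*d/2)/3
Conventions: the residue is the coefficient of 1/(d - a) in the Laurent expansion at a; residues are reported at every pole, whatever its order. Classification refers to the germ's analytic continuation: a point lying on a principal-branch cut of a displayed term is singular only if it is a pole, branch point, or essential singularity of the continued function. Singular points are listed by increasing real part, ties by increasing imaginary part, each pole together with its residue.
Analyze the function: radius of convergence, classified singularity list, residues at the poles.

Radius of convergence at 0: 2/3.
At -11/8 - (1/40)*sqrt(785): a pole of order 1; residue 223/20 + (10953/15700)*sqrt(785).
At -11/8 + (1/40)*sqrt(785): a pole of order 1; residue 223/20 - (10953/15700)*sqrt(785).
At 2/3: a logarithmic branch point.

Denominator factor (d**2 + 11*d/4 + 7/5): discriminant 157/80, real irrational roots -11/8 + (1/40)*sqrt(785) and -11/8 - (1/40)*sqrt(785); poles of order 1, moduli 11/8 - (1/40)*sqrt(785) and 11/8 + (1/40)*sqrt(785).
Branch term (-5/3)*log(1 - d/(2/3)): its argument vanishes at d = 2/3, a logarithmic branch point, modulus 2/3.
The radius of convergence is the smallest modulus among the singular points: 2/3.
The branch term is analytic at -11/8 - (1/40)*sqrt(785) and contributes nothing to the residue; only the rational part matters.
The factor d**2 + 11*d/4 + 7/5 splits as (d - a)(d - a') with a = -11/8 - (1/40)*sqrt(785), a' = -11/8 + (1/40)*sqrt(785). At the order-1 pole a set g(d) = (d - a)*(rational part) = [-26*d**2/5 + 8*d - 4] / (d - a').
Simple pole: residue = g(a) at a = -11/8 - (1/40)*sqrt(785), which is 223/20 + (10953/15700)*sqrt(785).
The branch term is analytic at -11/8 + (1/40)*sqrt(785) and contributes nothing to the residue; only the rational part matters.
The factor d**2 + 11*d/4 + 7/5 splits as (d - a)(d - a') with a = -11/8 + (1/40)*sqrt(785), a' = -11/8 - (1/40)*sqrt(785). At the order-1 pole a set g(d) = (d - a)*(rational part) = [-26*d**2/5 + 8*d - 4] / (d - a').
Simple pole: residue = g(a) at a = -11/8 + (1/40)*sqrt(785), which is 223/20 - (10953/15700)*sqrt(785).
List the singular points by increasing real part (a conjugate pair: the negative imaginary part first).


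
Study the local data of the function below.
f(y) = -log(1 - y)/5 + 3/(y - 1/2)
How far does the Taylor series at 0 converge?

The radius of convergence is 1/2.

Denominator factor (y - 1/2): pole of order 1 at 1/2, modulus 1/2.
Branch term (-1/5)*log(1 - y/(1)): its argument vanishes at y = 1, a logarithmic branch point, modulus 1.
The radius of convergence is the smallest modulus among the singular points: 1/2.


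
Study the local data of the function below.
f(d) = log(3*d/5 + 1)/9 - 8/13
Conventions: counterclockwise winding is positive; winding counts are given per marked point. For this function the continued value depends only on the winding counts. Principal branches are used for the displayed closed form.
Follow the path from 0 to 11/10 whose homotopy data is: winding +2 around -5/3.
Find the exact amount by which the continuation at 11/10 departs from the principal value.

Continued minus principal equals (4/9)*pi*i.

The rational part is single-valued and drops out of the difference; each branch term changes only by its own monodromy.
(1/9)*log(1 - d/(-5/3)): each positive loop around -5/3 adds 2*pi*i to the log, so winding +2 contributes (1/9)*(2)*2*pi*i = (4/9)*pi*i.
Summing the contributions at d = 11/10 gives (4/9)*pi*i.


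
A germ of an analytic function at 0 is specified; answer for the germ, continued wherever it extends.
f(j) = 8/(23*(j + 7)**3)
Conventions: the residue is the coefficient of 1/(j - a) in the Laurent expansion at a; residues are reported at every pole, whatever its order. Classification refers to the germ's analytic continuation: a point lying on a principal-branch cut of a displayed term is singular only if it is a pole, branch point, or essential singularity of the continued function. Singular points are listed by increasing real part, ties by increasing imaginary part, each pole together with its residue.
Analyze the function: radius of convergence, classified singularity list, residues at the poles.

Radius of convergence at 0: 7.
At -7: a pole of order 3; residue 0.

Denominator factor (j + 7)^3: pole of order 3 at -7, modulus 7.
The radius of convergence is the smallest modulus among the singular points: 7.
At the order-3 pole -7 set g(j) = (j - (-7))^3*f(j) = 8/23.
Order-3 pole: residue = g''(a)/2; g''(-7) = 0, so the residue is 0.


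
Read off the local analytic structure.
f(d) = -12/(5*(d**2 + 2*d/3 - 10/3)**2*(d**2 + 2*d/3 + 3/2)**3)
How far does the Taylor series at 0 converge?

The radius of convergence is (1/2)*sqrt(6).

Denominator factor (d**2 + 2*d/3 + 3/2)^3: discriminant -50/9, complex-conjugate roots (-1/3) + ((5/6)*sqrt(2))*i and (-1/3) - ((5/6)*sqrt(2))*i; poles of order 3, moduli (1/2)*sqrt(6) and (1/2)*sqrt(6).
Denominator factor (d**2 + 2*d/3 - 10/3)^2: discriminant 124/9, real irrational roots -1/3 + (1/3)*sqrt(31) and -1/3 - (1/3)*sqrt(31); poles of order 2, moduli -1/3 + (1/3)*sqrt(31) and 1/3 + (1/3)*sqrt(31).
The radius of convergence is the smallest modulus among the singular points: (1/2)*sqrt(6).


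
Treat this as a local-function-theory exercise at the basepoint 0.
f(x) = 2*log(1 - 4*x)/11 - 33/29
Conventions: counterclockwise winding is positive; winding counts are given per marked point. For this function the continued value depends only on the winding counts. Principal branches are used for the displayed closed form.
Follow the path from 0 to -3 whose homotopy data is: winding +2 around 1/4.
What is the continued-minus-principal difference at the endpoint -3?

Continued minus principal equals (8/11)*pi*i.

The rational part is single-valued and drops out of the difference; each branch term changes only by its own monodromy.
(2/11)*log(1 - x/(1/4)): each positive loop around 1/4 adds 2*pi*i to the log, so winding +2 contributes (2/11)*(2)*2*pi*i = (8/11)*pi*i.
Summing the contributions at x = -3 gives (8/11)*pi*i.


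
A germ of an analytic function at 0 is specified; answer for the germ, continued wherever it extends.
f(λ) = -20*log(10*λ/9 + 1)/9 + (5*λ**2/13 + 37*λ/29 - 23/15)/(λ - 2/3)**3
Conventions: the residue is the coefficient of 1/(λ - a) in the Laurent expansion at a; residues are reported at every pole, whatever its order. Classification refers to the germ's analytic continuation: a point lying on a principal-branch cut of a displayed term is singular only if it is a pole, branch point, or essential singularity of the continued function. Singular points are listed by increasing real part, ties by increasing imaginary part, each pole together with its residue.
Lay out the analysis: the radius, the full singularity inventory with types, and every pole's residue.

Denominator factor (λ - 2/3)^3: pole of order 3 at 2/3, modulus 2/3.
Branch term (-20/9)*log(1 - λ/(-9/10)): its argument vanishes at λ = -9/10, a logarithmic branch point, modulus 9/10.
The radius of convergence is the smallest modulus among the singular points: 2/3.
The branch term is analytic at 2/3 and contributes nothing to the residue; only the rational part matters.
At the order-3 pole 2/3 set g(λ) = (λ - (2/3))^3*(rational part) = 5*λ**2/13 + 37*λ/29 - 23/15.
Order-3 pole: residue = g''(a)/2; g''(2/3) = 10/13, so the residue is 5/13.
List the singular points by increasing real part (a conjugate pair: the negative imaginary part first).

Radius of convergence at 0: 2/3.
At -9/10: a logarithmic branch point.
At 2/3: a pole of order 3; residue 5/13.


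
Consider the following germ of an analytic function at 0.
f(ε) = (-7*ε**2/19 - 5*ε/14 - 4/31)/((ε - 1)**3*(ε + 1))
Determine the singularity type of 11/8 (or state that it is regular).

The point is a regular point.

Denominator factors: ε - 1 = 3/8 at ε = 11/8; ε + 1 = 19/8 at ε = 11/8 — none vanishes.
So the germ continues analytically to 11/8.


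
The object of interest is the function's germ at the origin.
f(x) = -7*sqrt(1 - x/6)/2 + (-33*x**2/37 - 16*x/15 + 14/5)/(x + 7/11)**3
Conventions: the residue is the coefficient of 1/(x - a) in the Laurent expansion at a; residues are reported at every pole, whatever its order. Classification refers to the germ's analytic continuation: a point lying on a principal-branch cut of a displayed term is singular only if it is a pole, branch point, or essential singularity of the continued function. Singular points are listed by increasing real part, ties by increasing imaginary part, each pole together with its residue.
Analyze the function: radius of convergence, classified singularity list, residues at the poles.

Denominator factor (x + 7/11)^3: pole of order 3 at -7/11, modulus 7/11.
Branch term (-7/2)*sqrt(1 - x/(6)): its argument vanishes at x = 6, a square-root branch point, modulus 6.
The radius of convergence is the smallest modulus among the singular points: 7/11.
The branch term is analytic at -7/11 and contributes nothing to the residue; only the rational part matters.
At the order-3 pole -7/11 set g(x) = (x - (-7/11))^3*(rational part) = -33*x**2/37 - 16*x/15 + 14/5.
Order-3 pole: residue = g''(a)/2; g''(-7/11) = -66/37, so the residue is -33/37.
List the singular points by increasing real part (a conjugate pair: the negative imaginary part first).

Radius of convergence at 0: 7/11.
At -7/11: a pole of order 3; residue -33/37.
At 6: an algebraic (square-root) branch point.


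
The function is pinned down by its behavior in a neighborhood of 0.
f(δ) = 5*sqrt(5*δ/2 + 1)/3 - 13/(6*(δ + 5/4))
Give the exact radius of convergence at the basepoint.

The radius of convergence is 2/5.

Denominator factor (δ + 5/4): pole of order 1 at -5/4, modulus 5/4.
Branch term (5/3)*sqrt(1 - δ/(-2/5)): its argument vanishes at δ = -2/5, a square-root branch point, modulus 2/5.
The radius of convergence is the smallest modulus among the singular points: 2/5.


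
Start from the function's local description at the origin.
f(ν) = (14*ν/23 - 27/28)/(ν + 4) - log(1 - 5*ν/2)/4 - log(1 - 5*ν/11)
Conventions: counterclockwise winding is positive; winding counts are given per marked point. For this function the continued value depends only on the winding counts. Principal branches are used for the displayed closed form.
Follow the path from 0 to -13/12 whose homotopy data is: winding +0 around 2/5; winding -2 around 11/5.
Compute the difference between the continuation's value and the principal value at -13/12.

Continued minus principal equals (4)*pi*i.

The rational part is single-valued and drops out of the difference; each branch term changes only by its own monodromy.
(-1)*log(1 - ν/(11/5)): each positive loop around 11/5 adds 2*pi*i to the log, so winding -2 contributes (-1)*(-2)*2*pi*i = (4)*pi*i.
(-1/4)*log(1 - ν/(2/5)): winding 0 around 2/5, so this term returns to its principal value, contribution 0.
Summing the contributions at ν = -13/12 gives (4)*pi*i.


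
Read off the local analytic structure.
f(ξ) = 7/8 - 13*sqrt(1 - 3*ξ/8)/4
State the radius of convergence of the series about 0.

Branch term (-13/4)*sqrt(1 - ξ/(8/3)): its argument vanishes at ξ = 8/3, a square-root branch point, modulus 8/3.
The radius of convergence is the smallest modulus among the singular points: 8/3.

The radius of convergence is 8/3.


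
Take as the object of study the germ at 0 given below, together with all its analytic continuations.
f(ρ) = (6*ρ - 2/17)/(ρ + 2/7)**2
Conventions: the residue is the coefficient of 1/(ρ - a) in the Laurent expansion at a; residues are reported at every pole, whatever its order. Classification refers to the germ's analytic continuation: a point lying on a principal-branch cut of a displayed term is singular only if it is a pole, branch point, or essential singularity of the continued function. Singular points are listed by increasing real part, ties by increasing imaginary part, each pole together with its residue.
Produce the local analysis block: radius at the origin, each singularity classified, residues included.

Radius of convergence at 0: 2/7.
At -2/7: a pole of order 2; residue 6.

Denominator factor (ρ + 2/7)^2: pole of order 2 at -2/7, modulus 2/7.
The radius of convergence is the smallest modulus among the singular points: 2/7.
At the order-2 pole -2/7 set g(ρ) = (ρ - (-2/7))^2*f(ρ) = 6*ρ - 2/17.
Order-2 pole: residue = g'(a); g'(-2/7) = 6, so the residue is 6.


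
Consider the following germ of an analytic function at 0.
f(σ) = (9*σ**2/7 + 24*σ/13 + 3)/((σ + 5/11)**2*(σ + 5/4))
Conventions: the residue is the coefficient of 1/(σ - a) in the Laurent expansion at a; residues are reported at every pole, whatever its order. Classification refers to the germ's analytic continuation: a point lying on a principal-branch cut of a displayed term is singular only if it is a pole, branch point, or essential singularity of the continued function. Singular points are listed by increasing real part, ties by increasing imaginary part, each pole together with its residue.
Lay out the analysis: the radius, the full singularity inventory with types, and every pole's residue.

Radius of convergence at 0: 5/11.
At -5/4: a pole of order 1; residue 475893/111475.
At -5/11: a pole of order 2; residue -332568/111475.

Denominator factor (σ + 5/11)^2: pole of order 2 at -5/11, modulus 5/11.
Denominator factor (σ + 5/4): pole of order 1 at -5/4, modulus 5/4.
The radius of convergence is the smallest modulus among the singular points: 5/11.
At the order-1 pole -5/4 set g(σ) = (σ - (-5/4))*f(σ) = (9*σ**2/7 + 24*σ/13 + 3)/(σ + 5/11)**2.
Simple pole: residue = g(a) at a = -5/4, which is 475893/111475.
At the order-2 pole -5/11 set g(σ) = (σ - (-5/11))^2*f(σ) = (9*σ**2/7 + 24*σ/13 + 3)/(σ + 5/4).
Order-2 pole: residue = g'(a); g'(-5/11) = -332568/111475, so the residue is -332568/111475.
List the singular points by increasing real part (a conjugate pair: the negative imaginary part first).


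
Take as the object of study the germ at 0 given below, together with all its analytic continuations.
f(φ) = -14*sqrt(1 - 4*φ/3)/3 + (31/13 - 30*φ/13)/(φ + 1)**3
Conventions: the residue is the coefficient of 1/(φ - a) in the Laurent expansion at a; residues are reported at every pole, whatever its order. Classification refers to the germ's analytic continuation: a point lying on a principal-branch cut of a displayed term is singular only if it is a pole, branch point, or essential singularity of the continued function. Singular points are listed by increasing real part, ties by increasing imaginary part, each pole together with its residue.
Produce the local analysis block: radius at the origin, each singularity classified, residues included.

Denominator factor (φ + 1)^3: pole of order 3 at -1, modulus 1.
Branch term (-14/3)*sqrt(1 - φ/(3/4)): its argument vanishes at φ = 3/4, a square-root branch point, modulus 3/4.
The radius of convergence is the smallest modulus among the singular points: 3/4.
The branch term is analytic at -1 and contributes nothing to the residue; only the rational part matters.
At the order-3 pole -1 set g(φ) = (φ - (-1))^3*(rational part) = 31/13 - 30*φ/13.
Order-3 pole: residue = g''(a)/2; g''(-1) = 0, so the residue is 0.
List the singular points by increasing real part (a conjugate pair: the negative imaginary part first).

Radius of convergence at 0: 3/4.
At -1: a pole of order 3; residue 0.
At 3/4: an algebraic (square-root) branch point.


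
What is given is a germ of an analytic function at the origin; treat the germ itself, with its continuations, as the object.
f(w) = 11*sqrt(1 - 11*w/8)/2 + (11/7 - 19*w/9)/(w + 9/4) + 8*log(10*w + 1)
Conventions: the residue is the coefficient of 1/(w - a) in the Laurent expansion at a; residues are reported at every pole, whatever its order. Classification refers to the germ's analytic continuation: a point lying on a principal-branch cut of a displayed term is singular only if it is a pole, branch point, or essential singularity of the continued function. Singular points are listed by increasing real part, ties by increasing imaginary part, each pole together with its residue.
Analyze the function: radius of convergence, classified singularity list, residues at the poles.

Denominator factor (w + 9/4): pole of order 1 at -9/4, modulus 9/4.
Branch term (8)*log(1 - w/(-1/10)): its argument vanishes at w = -1/10, a logarithmic branch point, modulus 1/10.
Branch term (11/2)*sqrt(1 - w/(8/11)): its argument vanishes at w = 8/11, a square-root branch point, modulus 8/11.
The radius of convergence is the smallest modulus among the singular points: 1/10.
The branch terms are analytic at -9/4 and contribute nothing to the residue; only the rational part matters.
At the order-1 pole -9/4 set g(w) = (w - (-9/4))*(rational part) = 11/7 - 19*w/9.
Simple pole: residue = g(a) at a = -9/4, which is 177/28.
List the singular points by increasing real part (a conjugate pair: the negative imaginary part first).

Radius of convergence at 0: 1/10.
At -9/4: a pole of order 1; residue 177/28.
At -1/10: a logarithmic branch point.
At 8/11: an algebraic (square-root) branch point.


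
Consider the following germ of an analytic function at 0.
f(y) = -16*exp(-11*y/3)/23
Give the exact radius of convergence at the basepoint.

The radius of convergence is infinite.

The factor exp(-11*y/3) is entire and contributes no finite singular point.
The polynomial part has no poles.
No finite singular points: the Taylor series at 0 converges everywhere.


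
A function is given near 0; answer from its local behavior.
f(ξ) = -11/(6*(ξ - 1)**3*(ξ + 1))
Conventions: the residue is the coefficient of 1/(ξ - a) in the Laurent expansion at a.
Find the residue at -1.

At the order-1 pole -1 set g(ξ) = (ξ - (-1))*f(ξ) = -11/(6*(ξ - 1)**3).
Simple pole: residue = g(a) at a = -1, which is 11/48.

The residue is 11/48.


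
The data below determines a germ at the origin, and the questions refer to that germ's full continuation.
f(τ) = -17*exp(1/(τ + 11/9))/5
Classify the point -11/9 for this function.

The exponent 1/(τ - (-11/9)) has a pole at -11/9, so exp(1/(τ - (-11/9))) takes every nonzero value near it: an essential singularity (not a pole of any order).

The point is an essential singularity.


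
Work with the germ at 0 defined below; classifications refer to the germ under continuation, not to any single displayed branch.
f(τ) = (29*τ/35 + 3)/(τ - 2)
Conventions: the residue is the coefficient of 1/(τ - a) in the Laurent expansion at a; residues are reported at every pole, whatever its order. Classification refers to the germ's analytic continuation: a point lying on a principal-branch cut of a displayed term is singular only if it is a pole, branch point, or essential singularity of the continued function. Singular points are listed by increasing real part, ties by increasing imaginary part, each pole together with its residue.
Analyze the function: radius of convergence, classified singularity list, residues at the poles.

Radius of convergence at 0: 2.
At 2: a pole of order 1; residue 163/35.

Denominator factor (τ - 2): pole of order 1 at 2, modulus 2.
The radius of convergence is the smallest modulus among the singular points: 2.
At the order-1 pole 2 set g(τ) = (τ - (2))*f(τ) = 29*τ/35 + 3.
Simple pole: residue = g(a) at a = 2, which is 163/35.


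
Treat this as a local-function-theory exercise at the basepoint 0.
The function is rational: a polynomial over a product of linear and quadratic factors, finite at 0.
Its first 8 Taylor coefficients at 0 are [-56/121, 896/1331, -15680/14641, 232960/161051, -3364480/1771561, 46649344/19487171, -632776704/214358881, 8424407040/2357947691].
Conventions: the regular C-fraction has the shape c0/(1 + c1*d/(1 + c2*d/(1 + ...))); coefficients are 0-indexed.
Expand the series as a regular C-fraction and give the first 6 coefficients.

The regular C-fraction coefficients are [-56/121, 16/11, 3/22, -185/66, 308/111, 156/1295].

Taylor coefficients (read off): a_0 = -56/121, a_1 = 896/1331, a_2 = -15680/14641, a_3 = 232960/161051, a_4 = -3364480/1771561, a_5 = 46649344/19487171.
c0 = a_0 = -56/121. Peel one level at a time: if S = 1 + c*d/S' with S'(0) = 1, then c is the d-coefficient of S and S' = c*d/(S - 1).
S_1 = c0/f = 1 + (16/11)*d + (-24/121)*d^2 + ...; c1 = 16/11.
S_2 = c1*d/(S_1 - 1) = 1 + (3/22)*d + (185/484)*d^2 + ...; c2 = 3/22.
S_3 = c2*d/(S_2 - 1) = 1 + (-185/66)*d + (70/9)*d^2 + ...; c3 = -185/66.
S_4 = c3*d/(S_3 - 1) = 1 + (308/111)*d + (-2288/6845)*d^2 + ...; c4 = 308/111.
S_5 = c4*d/(S_4 - 1) = 1 + (156/1295)*d + ...; c5 = 156/1295.


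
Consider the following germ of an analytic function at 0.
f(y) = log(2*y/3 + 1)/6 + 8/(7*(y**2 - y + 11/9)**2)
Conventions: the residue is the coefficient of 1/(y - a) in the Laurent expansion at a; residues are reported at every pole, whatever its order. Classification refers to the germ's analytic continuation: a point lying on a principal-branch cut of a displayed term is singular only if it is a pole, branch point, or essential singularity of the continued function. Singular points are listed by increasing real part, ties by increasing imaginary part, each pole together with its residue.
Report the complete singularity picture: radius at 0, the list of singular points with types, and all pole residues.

Denominator factor (y**2 - y + 11/9)^2: discriminant -35/9, complex-conjugate roots (1/2) + ((1/6)*sqrt(35))*i and (1/2) - ((1/6)*sqrt(35))*i; poles of order 2, moduli (1/3)*sqrt(11) and (1/3)*sqrt(11).
Branch term (1/6)*log(1 - y/(-3/2)): its argument vanishes at y = -3/2, a logarithmic branch point, modulus 3/2.
The radius of convergence is the smallest modulus among the singular points: (1/3)*sqrt(11).
The branch term is analytic at (1/2) - ((1/6)*sqrt(35))*i and contributes nothing to the residue; only the rational part matters.
The factor y**2 - y + 11/9 splits as (y - a)(y - a') with a = (1/2) - ((1/6)*sqrt(35))*i, a' = (1/2) + ((1/6)*sqrt(35))*i. At the order-2 pole a set g(y) = (y - a)^2*(rational part) = [8/7] / (y - a')^2.
Order-2 pole: residue = g'(a); g'((1/2) - ((1/6)*sqrt(35))*i) = ((432/8575)*sqrt(35))*i, so the residue is ((432/8575)*sqrt(35))*i.
The branch term is analytic at (1/2) + ((1/6)*sqrt(35))*i and contributes nothing to the residue; only the rational part matters.
The factor y**2 - y + 11/9 splits as (y - a)(y - a') with a = (1/2) + ((1/6)*sqrt(35))*i, a' = (1/2) - ((1/6)*sqrt(35))*i. At the order-2 pole a set g(y) = (y - a)^2*(rational part) = [8/7] / (y - a')^2.
Order-2 pole: residue = g'(a); g'((1/2) + ((1/6)*sqrt(35))*i) = -((432/8575)*sqrt(35))*i, so the residue is -((432/8575)*sqrt(35))*i.
List the singular points by increasing real part (a conjugate pair: the negative imaginary part first).

Radius of convergence at 0: (1/3)*sqrt(11).
At -3/2: a logarithmic branch point.
At (1/2) - ((1/6)*sqrt(35))*i: a pole of order 2; residue ((432/8575)*sqrt(35))*i.
At (1/2) + ((1/6)*sqrt(35))*i: a pole of order 2; residue -((432/8575)*sqrt(35))*i.


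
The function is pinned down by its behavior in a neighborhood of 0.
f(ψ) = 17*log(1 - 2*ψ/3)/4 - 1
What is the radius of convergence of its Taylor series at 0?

Branch term (17/4)*log(1 - ψ/(3/2)): its argument vanishes at ψ = 3/2, a logarithmic branch point, modulus 3/2.
The radius of convergence is the smallest modulus among the singular points: 3/2.

The radius of convergence is 3/2.


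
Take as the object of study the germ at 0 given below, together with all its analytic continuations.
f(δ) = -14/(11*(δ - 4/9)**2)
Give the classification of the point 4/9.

The denominator factor δ - 4/9 vanishes at 4/9 and appears to the power 2; the numerator there equals -14/11, nonzero, and no other factor vanishes.
Hence a pole whose order is the multiplicity, 2.

The point is a pole of order 2.


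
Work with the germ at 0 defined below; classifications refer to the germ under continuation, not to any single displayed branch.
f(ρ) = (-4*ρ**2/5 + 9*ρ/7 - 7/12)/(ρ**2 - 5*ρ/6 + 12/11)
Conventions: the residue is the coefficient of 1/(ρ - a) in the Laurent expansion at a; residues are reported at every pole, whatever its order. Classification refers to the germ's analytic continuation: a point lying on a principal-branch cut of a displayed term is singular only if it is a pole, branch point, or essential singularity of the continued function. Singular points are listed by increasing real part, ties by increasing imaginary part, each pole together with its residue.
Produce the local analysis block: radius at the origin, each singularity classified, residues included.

Radius of convergence at 0: (2/11)*sqrt(33).
At (5/12) - ((1/132)*sqrt(15983))*i: a pole of order 1; residue (13/42) + ((3793/1678215)*sqrt(15983))*i.
At (5/12) + ((1/132)*sqrt(15983))*i: a pole of order 1; residue (13/42) - ((3793/1678215)*sqrt(15983))*i.

Denominator factor (ρ**2 - 5*ρ/6 + 12/11): discriminant -1453/396, complex-conjugate roots (5/12) + ((1/132)*sqrt(15983))*i and (5/12) - ((1/132)*sqrt(15983))*i; poles of order 1, moduli (2/11)*sqrt(33) and (2/11)*sqrt(33).
The radius of convergence is the smallest modulus among the singular points: (2/11)*sqrt(33).
The factor ρ**2 - 5*ρ/6 + 12/11 splits as (ρ - a)(ρ - a') with a = (5/12) - ((1/132)*sqrt(15983))*i, a' = (5/12) + ((1/132)*sqrt(15983))*i. At the order-1 pole a set g(ρ) = (ρ - a)*f(ρ) = [-4*ρ**2/5 + 9*ρ/7 - 7/12] / (ρ - a').
Simple pole: residue = g(a) at a = (5/12) - ((1/132)*sqrt(15983))*i, which is (13/42) + ((3793/1678215)*sqrt(15983))*i.
The factor ρ**2 - 5*ρ/6 + 12/11 splits as (ρ - a)(ρ - a') with a = (5/12) + ((1/132)*sqrt(15983))*i, a' = (5/12) - ((1/132)*sqrt(15983))*i. At the order-1 pole a set g(ρ) = (ρ - a)*f(ρ) = [-4*ρ**2/5 + 9*ρ/7 - 7/12] / (ρ - a').
Simple pole: residue = g(a) at a = (5/12) + ((1/132)*sqrt(15983))*i, which is (13/42) - ((3793/1678215)*sqrt(15983))*i.
List the singular points by increasing real part (a conjugate pair: the negative imaginary part first).


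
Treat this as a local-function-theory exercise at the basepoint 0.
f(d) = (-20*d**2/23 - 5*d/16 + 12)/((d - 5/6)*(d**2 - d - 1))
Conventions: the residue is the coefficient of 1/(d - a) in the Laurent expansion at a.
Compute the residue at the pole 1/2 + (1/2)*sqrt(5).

The residue is 67203/15088 + (26967/75440)*sqrt(5).

The factor d**2 - d - 1 splits as (d - a)(d - a') with a = 1/2 + (1/2)*sqrt(5), a' = 1/2 - (1/2)*sqrt(5). At the order-1 pole a set g(d) = (d - a)*f(d) = [(-20*d**2/23 - 5*d/16 + 12)/(d - 5/6)] / (d - a').
Simple pole: residue = g(a) at a = 1/2 + (1/2)*sqrt(5), which is 67203/15088 + (26967/75440)*sqrt(5).


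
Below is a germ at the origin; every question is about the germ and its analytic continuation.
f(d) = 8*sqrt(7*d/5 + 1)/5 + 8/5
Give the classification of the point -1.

The point is a regular point.

There is no denominator, hence no pole anywhere.
Branch term sqrt(1 - d/(-5/7)): argument at -1 is -2/5, nonzero, so -1 is not its branch point (a point on a principal cut is still regular for the continued germ).
So the germ continues analytically to -1.


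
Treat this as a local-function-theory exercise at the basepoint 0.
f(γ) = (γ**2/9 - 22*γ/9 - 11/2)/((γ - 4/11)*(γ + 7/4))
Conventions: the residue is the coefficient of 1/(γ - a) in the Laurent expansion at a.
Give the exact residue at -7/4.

At the order-1 pole -7/4 set g(γ) = (γ - (-7/4))*f(γ) = (γ**2/9 - 22*γ/9 - 11/2)/(γ - 4/11).
Simple pole: residue = g(a) at a = -7/4, which is 1397/3348.

The residue is 1397/3348.


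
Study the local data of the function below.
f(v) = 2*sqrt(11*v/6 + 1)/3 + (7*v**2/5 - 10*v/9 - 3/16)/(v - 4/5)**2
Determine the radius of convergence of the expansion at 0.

The radius of convergence is 6/11.

Denominator factor (v - 4/5)^2: pole of order 2 at 4/5, modulus 4/5.
Branch term (2/3)*sqrt(1 - v/(-6/11)): its argument vanishes at v = -6/11, a square-root branch point, modulus 6/11.
The radius of convergence is the smallest modulus among the singular points: 6/11.


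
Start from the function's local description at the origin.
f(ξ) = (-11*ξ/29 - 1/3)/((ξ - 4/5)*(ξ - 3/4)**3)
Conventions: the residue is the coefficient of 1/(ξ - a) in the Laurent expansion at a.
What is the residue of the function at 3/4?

At the order-3 pole 3/4 set g(ξ) = (ξ - (3/4))^3*f(ξ) = (-11*ξ/29 - 1/3)/(ξ - 4/5).
Order-3 pole: residue = g''(a)/2; g''(3/4) = 886400/87, so the residue is 443200/87.

The residue is 443200/87.


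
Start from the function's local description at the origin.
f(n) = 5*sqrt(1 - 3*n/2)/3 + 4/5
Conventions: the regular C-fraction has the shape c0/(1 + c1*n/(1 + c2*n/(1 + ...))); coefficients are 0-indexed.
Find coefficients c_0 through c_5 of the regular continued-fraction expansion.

The regular C-fraction coefficients are [37/15, 75/148, -261/296, -37/232, -137/232, -261/1096].

Taylor coefficients (expand at 0): a_0 = 37/15, a_1 = -5/4, a_2 = -15/32, a_3 = -45/128, a_4 = -675/2048, a_5 = -2835/8192.
c0 = a_0 = 37/15. Peel one level at a time: if S = 1 + c*n/S' with S'(0) = 1, then c is the n-coefficient of S and S' = c*n/(S - 1).
S_1 = c0/f = 1 + (75/148)*n + (19575/43808)*n^2 + ...; c1 = 75/148.
S_2 = c1*n/(S_1 - 1) = 1 + (-261/296)*n + (-9/64)*n^2 + ...; c2 = -261/296.
S_3 = c2*n/(S_2 - 1) = 1 + (-37/232)*n + (-5069/53824)*n^2 + ...; c3 = -37/232.
S_4 = c3*n/(S_3 - 1) = 1 + (-137/232)*n + (-9/64)*n^2 + ...; c4 = -137/232.
S_5 = c4*n/(S_4 - 1) = 1 + (-261/1096)*n + ...; c5 = -261/1096.


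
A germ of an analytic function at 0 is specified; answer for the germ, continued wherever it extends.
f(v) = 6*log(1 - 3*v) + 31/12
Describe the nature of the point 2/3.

The point is a regular point.

There is no denominator, hence no pole anywhere.
Branch term log(1 - v/(1/3)): argument at 2/3 is -1, nonzero, so 2/3 is not its branch point (a point on a principal cut is still regular for the continued germ).
So the germ continues analytically to 2/3.


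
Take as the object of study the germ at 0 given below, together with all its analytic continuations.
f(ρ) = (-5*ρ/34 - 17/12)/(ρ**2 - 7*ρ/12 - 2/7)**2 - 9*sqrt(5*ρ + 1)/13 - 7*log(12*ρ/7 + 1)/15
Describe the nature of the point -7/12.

The term (-7/15)*log(1 - ρ/(-7/12)) has argument 1 - -7/12/(-7/12) = 0 at -7/12: a logarithmic (infinitely-sheeted) branch point; the remaining terms are analytic or single-valued there.

The point is a logarithmic branch point.


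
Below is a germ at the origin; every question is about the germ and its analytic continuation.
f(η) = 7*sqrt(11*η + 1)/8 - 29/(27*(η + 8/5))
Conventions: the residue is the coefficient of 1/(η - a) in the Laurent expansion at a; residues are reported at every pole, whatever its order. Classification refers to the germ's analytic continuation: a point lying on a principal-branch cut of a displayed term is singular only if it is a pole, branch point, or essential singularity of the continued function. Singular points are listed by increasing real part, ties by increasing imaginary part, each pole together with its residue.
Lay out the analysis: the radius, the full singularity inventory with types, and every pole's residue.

Denominator factor (η + 8/5): pole of order 1 at -8/5, modulus 8/5.
Branch term (7/8)*sqrt(1 - η/(-1/11)): its argument vanishes at η = -1/11, a square-root branch point, modulus 1/11.
The radius of convergence is the smallest modulus among the singular points: 1/11.
The branch term is analytic at -8/5 and contributes nothing to the residue; only the rational part matters.
At the order-1 pole -8/5 set g(η) = (η - (-8/5))*(rational part) = -29/27.
Simple pole: residue = g(a) at a = -8/5, which is -29/27.
List the singular points by increasing real part (a conjugate pair: the negative imaginary part first).

Radius of convergence at 0: 1/11.
At -8/5: a pole of order 1; residue -29/27.
At -1/11: an algebraic (square-root) branch point.


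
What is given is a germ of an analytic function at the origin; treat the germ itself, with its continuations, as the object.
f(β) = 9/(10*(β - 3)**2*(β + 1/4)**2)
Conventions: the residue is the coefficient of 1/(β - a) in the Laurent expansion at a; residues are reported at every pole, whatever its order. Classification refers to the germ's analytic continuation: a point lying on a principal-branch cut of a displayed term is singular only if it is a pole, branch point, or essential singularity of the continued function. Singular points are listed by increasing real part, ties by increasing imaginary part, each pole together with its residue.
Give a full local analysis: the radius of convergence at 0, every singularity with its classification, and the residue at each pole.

Radius of convergence at 0: 1/4.
At -1/4: a pole of order 2; residue 576/10985.
At 3: a pole of order 2; residue -576/10985.

Denominator factor (β + 1/4)^2: pole of order 2 at -1/4, modulus 1/4.
Denominator factor (β - 3)^2: pole of order 2 at 3, modulus 3.
The radius of convergence is the smallest modulus among the singular points: 1/4.
At the order-2 pole -1/4 set g(β) = (β - (-1/4))^2*f(β) = 9/(10*(β - 3)**2).
Order-2 pole: residue = g'(a); g'(-1/4) = 576/10985, so the residue is 576/10985.
At the order-2 pole 3 set g(β) = (β - (3))^2*f(β) = 9/(10*(β + 1/4)**2).
Order-2 pole: residue = g'(a); g'(3) = -576/10985, so the residue is -576/10985.
List the singular points by increasing real part (a conjugate pair: the negative imaginary part first).


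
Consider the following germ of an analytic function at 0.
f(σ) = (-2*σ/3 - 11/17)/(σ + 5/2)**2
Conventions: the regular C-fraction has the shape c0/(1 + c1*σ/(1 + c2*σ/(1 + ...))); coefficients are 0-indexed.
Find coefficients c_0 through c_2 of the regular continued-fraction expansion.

The regular C-fraction coefficients are [-44/425, -38/165, 5408/3135].

Taylor coefficients (expand at 0): a_0 = -44/425, a_1 = -152/6375, a_2 = 1136/31875.
c0 = a_0 = -44/425. Peel one level at a time: if S = 1 + c*σ/S' with S'(0) = 1, then c is the σ-coefficient of S and S' = c*σ/(S - 1).
S_1 = c0/f = 1 + (-38/165)*σ + (10816/27225)*σ^2 + ...; c1 = -38/165.
S_2 = c1*σ/(S_1 - 1) = 1 + (5408/3135)*σ + ...; c2 = 5408/3135.


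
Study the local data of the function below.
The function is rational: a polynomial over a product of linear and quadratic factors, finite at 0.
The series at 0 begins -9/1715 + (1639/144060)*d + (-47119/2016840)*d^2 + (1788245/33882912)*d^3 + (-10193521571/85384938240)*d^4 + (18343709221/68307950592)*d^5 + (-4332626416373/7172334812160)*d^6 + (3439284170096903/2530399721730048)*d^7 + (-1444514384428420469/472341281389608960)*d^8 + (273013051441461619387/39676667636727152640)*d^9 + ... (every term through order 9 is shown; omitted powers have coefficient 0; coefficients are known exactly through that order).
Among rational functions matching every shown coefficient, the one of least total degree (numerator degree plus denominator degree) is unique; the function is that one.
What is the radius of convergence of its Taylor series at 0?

No rational of total degree below 8 reproduces all 10 coefficients; solving the [1/7] Pade equations on them gives f(d) = (-d/27 - 4/5)/((d + 4/9)*(d**2 - d/12 + 7)**3), whose expansion matches every shown term.
Denominator factor (d + 4/9): pole of order 1 at -4/9, modulus 4/9.
Denominator factor (d**2 - d/12 + 7)^3: discriminant -4031/144, complex-conjugate roots (1/24) + ((1/24)*sqrt(4031))*i and (1/24) - ((1/24)*sqrt(4031))*i; poles of order 3, moduli sqrt(7) and sqrt(7).
The radius of convergence is the smallest modulus among the singular points: 4/9.

The radius of convergence is 4/9.


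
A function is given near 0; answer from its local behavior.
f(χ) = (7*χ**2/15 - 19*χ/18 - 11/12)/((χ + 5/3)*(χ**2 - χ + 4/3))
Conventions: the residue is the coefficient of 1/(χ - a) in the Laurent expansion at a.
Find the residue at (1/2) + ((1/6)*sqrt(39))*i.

The factor χ**2 - χ + 4/3 splits as (χ - a)(χ - a') with a = (1/2) + ((1/6)*sqrt(39))*i, a' = (1/2) - ((1/6)*sqrt(39))*i. At the order-1 pole a set g(χ) = (χ - a)*f(χ) = [(7*χ**2/15 - 19*χ/18 - 11/12)/(χ + 5/3)] / (χ - a').
Simple pole: residue = g(a) at a = (1/2) + ((1/6)*sqrt(39))*i, which is (301/6240) + ((383/6240)*sqrt(39))*i.

The residue is (301/6240) + ((383/6240)*sqrt(39))*i.


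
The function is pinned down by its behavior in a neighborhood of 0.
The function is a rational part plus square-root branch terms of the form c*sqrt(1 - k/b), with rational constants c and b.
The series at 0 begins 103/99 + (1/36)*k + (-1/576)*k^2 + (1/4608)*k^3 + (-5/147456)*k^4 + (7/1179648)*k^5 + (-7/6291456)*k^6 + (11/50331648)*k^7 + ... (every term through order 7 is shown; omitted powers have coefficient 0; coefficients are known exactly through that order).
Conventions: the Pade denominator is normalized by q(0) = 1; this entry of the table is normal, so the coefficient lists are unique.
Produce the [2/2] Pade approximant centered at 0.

The Pade approximant has numerator coefficients [103/99, 353/1584, 191/25344]; denominator coefficients [1, 3/16, 1/256].

Taylor coefficients needed (read off): a_0 = 103/99, a_1 = 1/36, a_2 = -1/576, a_3 = 1/4608, a_4 = -5/147456.
Write the denominator as Q(k) = 1 + q1*k + q2*k^2. Requiring Q*f - P = O(k^5) with deg P <= 2 kills the coefficients of k^3..k^4 in Q*f:
  k^3: a_3 + q1*a_2 + q2*a_1 = 0, i.e. 1/4608 + (-1/576)*q1 + (1/36)*q2 = 0.
  k^4: a_4 + q1*a_3 + q2*a_2 = 0, i.e. -5/147456 + (1/4608)*q1 + (-1/576)*q2 = 0.
Solving this linear system: q1 = 3/16, q2 = 1/256.
The numerator is Q*f truncated at degree 2: P0 = a_0 = 103/99; P1 = a_1 + q1*a_0 = 353/1584; P2 = a_2 + q1*a_1 + q2*a_0 = 191/25344.
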